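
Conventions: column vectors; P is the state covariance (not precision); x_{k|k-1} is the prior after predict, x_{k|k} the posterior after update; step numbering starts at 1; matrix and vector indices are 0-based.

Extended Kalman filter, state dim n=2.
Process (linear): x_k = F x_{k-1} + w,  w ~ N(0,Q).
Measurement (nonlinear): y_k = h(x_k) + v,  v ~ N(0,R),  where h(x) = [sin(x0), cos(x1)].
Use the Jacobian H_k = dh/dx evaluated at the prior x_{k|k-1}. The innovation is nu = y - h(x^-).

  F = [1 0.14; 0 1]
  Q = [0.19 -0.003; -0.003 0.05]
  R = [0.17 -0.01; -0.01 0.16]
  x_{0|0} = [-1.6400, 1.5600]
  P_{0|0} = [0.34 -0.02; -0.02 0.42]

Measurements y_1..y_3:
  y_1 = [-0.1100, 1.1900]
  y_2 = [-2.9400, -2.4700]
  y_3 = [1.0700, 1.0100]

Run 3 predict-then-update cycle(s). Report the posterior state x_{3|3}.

x_post = [-3.9669, 1.2943]

step 1: x^-=[-1.4216, 1.5600]  P^-=[0.5326 0.0358; 0.0358 0.4700]  H_jac=[0.1486 0.0000; 0.0000 -0.9999]  S=[0.1818 -0.0153; -0.0153 0.6299]  K=[0.4317 -0.0463; -0.0337 -0.7469]  nu=[0.8789, 1.1792]  x^+=[-1.0968, 0.6497]  P^+=[0.4968 0.0117; 0.0117 0.1192]
step 2: x^-=[-1.0059, 0.6497]  P^-=[0.6924 0.0254; 0.0254 0.1692]  H_jac=[0.5353 0.0000; 0.0000 -0.6049]  S=[0.3684 -0.0182; -0.0182 0.2219]  K=[1.0067 0.0134; 0.0142 -0.4600]  nu=[-2.0954, -3.2663]  x^+=[-3.1592, 2.1225]  P^+=[0.3194 0.0131; 0.0131 0.1219]
step 3: x^-=[-2.8621, 2.1225]  P^-=[0.5155 0.0272; 0.0272 0.1719]  H_jac=[-0.9612 0.0000; 0.0000 -0.8516]  S=[0.6463 0.0122; 0.0122 0.2847]  K=[-0.7658 -0.0483; -0.0307 -0.5129]  nu=[1.3459, 1.5341]  x^+=[-3.9669, 1.2943]  P^+=[0.1349 0.0001; 0.0001 0.0960]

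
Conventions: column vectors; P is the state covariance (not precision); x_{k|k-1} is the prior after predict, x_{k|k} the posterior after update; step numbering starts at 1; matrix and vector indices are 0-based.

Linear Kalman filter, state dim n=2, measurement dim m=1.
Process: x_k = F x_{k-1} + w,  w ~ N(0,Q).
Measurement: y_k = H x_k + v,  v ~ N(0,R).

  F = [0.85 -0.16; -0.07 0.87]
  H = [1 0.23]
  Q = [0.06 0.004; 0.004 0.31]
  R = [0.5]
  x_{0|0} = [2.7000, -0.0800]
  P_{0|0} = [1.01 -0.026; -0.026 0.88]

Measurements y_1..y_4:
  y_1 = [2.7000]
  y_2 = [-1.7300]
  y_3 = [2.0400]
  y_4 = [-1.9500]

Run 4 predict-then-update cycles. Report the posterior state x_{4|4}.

step 1: x^-=[2.3078, -0.2586]  P^-=[0.8193 -0.1981; -0.1981 0.9842]  S=[1.2803]  K=[0.6044; 0.0221]  nu=[0.4517]  x^+=[2.5808, -0.2486]  P^+=[0.3517 -0.2152; -0.2152 0.9836]
step 2: x^-=[2.2334, -0.3970]  P^-=[0.3978 -0.3154; -0.3154 1.0824]  S=[0.8100]  K=[0.4016; -0.0820]  nu=[-3.8721]  x^+=[0.6785, -0.0794]  P^+=[0.2672 -0.2887; -0.2887 1.0769]
step 3: x^-=[0.5895, -0.1166]  P^-=[0.3591 -0.3785; -0.3785 1.1616]  S=[0.7465]  K=[0.3645; -0.1492]  nu=[1.4774]  x^+=[1.1279, -0.3370]  P^+=[0.2600 -0.3379; -0.3379 1.1450]
step 4: x^-=[1.0127, -0.3721]  P^-=[0.3691 -0.4245; -0.4245 1.2191]  S=[0.7383]  K=[0.3676; -0.1953]  nu=[-2.8771]  x^+=[-0.0451, 0.1897]  P^+=[0.2693 -0.3715; -0.3715 1.1909]

x_post = [-0.0451, 0.1897]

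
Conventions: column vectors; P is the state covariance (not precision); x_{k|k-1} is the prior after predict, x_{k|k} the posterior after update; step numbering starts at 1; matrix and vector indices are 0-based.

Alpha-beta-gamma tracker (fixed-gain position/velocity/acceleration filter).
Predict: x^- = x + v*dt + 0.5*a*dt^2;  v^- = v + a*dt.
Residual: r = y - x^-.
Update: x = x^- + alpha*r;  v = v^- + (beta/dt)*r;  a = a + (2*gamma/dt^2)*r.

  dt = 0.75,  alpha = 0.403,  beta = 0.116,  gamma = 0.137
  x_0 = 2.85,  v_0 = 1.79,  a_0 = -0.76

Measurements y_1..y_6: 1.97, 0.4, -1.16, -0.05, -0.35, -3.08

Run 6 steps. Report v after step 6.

v_post = -4.6516

step 1: x_pred=3.9787  r=-2.0088  x^+=3.1692  v^+=0.9093  a^+=-1.7385
step 2: x_pred=3.3623  r=-2.9623  x^+=2.1685  v^+=-0.8527  a^+=-3.1814
step 3: x_pred=0.6342  r=-1.7942  x^+=-0.0889  v^+=-3.5163  a^+=-4.0554
step 4: x_pred=-3.8667  r=3.8167  x^+=-2.3286  v^+=-5.9675  a^+=-2.1962
step 5: x_pred=-7.4219  r=7.0719  x^+=-4.5719  v^+=-6.5209  a^+=1.2486
step 6: x_pred=-9.1114  r=6.0314  x^+=-6.6808  v^+=-4.6516  a^+=4.1865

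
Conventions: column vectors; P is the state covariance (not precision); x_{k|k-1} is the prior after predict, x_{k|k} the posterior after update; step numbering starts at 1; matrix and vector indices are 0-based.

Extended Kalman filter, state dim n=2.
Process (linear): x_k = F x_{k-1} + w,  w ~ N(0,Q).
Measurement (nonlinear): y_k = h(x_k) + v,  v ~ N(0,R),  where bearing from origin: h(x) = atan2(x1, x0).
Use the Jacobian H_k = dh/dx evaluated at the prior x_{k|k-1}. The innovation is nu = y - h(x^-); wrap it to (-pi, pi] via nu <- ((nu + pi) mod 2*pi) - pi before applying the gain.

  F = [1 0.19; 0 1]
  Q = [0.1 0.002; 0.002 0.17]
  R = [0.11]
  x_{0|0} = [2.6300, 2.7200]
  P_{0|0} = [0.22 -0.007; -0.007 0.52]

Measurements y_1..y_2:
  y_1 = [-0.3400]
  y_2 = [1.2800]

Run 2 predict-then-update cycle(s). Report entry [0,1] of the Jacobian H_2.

H_jac[0,1] = 0.2130

step 1: x^-=[3.1468, 2.7200]  P^-=[0.3361 0.0938; 0.0938 0.6900]  H_jac=[-0.1572 0.1819]  S=[0.1358]  K=[-0.2635; 0.8158]  nu=[-1.0528]  x^+=[3.4243, 1.8612]  P^+=[0.3267 0.1230; 0.1230 0.5997]
step 2: x^-=[3.7779, 1.8612]  P^-=[0.4951 0.2389; 0.2389 0.7697]  H_jac=[-0.1049 0.2130]  S=[0.1397]  K=[-0.0076; 0.9941]  nu=[0.8222]  x^+=[3.7716, 2.6786]  P^+=[0.4951 0.2400; 0.2400 0.6316]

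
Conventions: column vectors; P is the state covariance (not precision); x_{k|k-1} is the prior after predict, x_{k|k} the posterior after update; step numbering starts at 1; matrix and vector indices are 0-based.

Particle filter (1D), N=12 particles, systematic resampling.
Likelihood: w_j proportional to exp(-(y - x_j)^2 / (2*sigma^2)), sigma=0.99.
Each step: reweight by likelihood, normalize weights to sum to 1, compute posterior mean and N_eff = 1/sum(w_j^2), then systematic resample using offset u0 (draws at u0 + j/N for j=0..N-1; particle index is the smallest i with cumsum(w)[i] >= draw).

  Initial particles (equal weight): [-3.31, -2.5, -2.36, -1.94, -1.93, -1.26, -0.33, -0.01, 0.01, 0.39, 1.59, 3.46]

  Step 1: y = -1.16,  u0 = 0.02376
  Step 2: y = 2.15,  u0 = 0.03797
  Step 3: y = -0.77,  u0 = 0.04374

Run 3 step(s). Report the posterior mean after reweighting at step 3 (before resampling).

step 1: w=[0.0173, 0.0732, 0.0877, 0.1341, 0.1352, 0.1820, 0.1287, 0.0932, 0.0910, 0.0537, 0.0039, 0.0000]  mean=-1.2132  Neff=8.3913  idx=[1, 2, 3, 3, 4, 4, 5, 5, 6, 7, 8, 8]
step 2: w=[0.0000, 0.0001, 0.0006, 0.0006, 0.0006, 0.0006, 0.0079, 0.0079, 0.1293, 0.2759, 0.2882, 0.2882]  mean=-0.0646  Neff=3.8595  idx=[8, 8, 9, 9, 9, 10, 10, 10, 10, 11, 11, 11]
step 3: w=[0.0987, 0.0987, 0.0811, 0.0811, 0.0811, 0.0799, 0.0799, 0.0799, 0.0799, 0.0799, 0.0799, 0.0799]  mean=-0.0620  Neff=11.9184  idx=[0, 1, 2, 3, 4, 5, 6, 7, 8, 9, 10, 11]

post_mean = -0.0620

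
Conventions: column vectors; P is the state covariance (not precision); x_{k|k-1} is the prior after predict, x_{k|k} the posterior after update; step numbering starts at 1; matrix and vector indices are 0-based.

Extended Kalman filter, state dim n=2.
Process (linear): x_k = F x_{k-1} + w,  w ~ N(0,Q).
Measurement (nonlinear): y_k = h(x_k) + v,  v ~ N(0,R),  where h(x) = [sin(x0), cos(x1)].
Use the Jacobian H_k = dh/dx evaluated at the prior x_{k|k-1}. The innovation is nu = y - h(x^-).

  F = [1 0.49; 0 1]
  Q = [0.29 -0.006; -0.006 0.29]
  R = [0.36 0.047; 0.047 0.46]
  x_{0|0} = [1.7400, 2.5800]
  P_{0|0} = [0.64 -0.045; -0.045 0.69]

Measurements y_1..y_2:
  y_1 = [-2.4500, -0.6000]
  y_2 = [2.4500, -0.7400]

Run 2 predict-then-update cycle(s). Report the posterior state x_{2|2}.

step 1: x^-=[3.0042, 2.5800]  P^-=[1.0516 0.2871; 0.2871 0.9800]  H_jac=[-0.9906 0.0000; 0.0000 -0.5325]  S=[1.3918 0.1985; 0.1985 0.7379]  K=[-0.7475 -0.0062; -0.1076 -0.6783]  nu=[-2.5870, 0.2464]  x^+=[4.9365, 2.6913]  P^+=[0.2720 0.0713; 0.0713 0.5954]
step 2: x^-=[6.2552, 2.6913]  P^-=[0.7748 0.3570; 0.3570 0.8854]  H_jac=[0.9996 0.0000; 0.0000 -0.4353]  S=[1.1342 -0.1083; -0.1083 0.6277]  K=[0.6703 -0.1319; 0.2603 -0.5690]  nu=[2.4780, 0.1603]  x^+=[7.8950, 3.2451]  P^+=[0.2352 0.0670; 0.0670 0.5732]

x_post = [7.8950, 3.2451]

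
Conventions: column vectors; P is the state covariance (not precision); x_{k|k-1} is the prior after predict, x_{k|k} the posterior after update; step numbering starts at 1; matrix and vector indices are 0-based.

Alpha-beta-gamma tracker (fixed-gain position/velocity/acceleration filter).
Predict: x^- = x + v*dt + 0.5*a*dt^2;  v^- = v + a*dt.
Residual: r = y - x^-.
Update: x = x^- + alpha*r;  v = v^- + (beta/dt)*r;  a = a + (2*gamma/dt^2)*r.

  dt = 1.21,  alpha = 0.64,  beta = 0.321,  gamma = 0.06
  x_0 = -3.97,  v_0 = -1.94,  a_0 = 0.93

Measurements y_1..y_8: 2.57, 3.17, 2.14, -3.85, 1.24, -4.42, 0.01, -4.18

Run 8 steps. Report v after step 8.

step 1: x_pred=-5.6366  r=8.2066  x^+=-0.3844  v^+=1.3624  a^+=1.6026
step 2: x_pred=2.4374  r=0.7326  x^+=2.9062  v^+=3.4960  a^+=1.6627
step 3: x_pred=8.3535  r=-6.2135  x^+=4.3769  v^+=3.8594  a^+=1.1534
step 4: x_pred=9.8911  r=-13.7411  x^+=1.0968  v^+=1.6097  a^+=0.0272
step 5: x_pred=3.0644  r=-1.8244  x^+=1.8968  v^+=1.1585  a^+=-0.1224
step 6: x_pred=3.2090  r=-7.6290  x^+=-1.6735  v^+=-1.0134  a^+=-0.7477
step 7: x_pred=-3.4471  r=3.4571  x^+=-1.2346  v^+=-1.0010  a^+=-0.4643
step 8: x_pred=-2.7856  r=-1.3944  x^+=-3.6780  v^+=-1.9327  a^+=-0.5786

v_post = -1.9327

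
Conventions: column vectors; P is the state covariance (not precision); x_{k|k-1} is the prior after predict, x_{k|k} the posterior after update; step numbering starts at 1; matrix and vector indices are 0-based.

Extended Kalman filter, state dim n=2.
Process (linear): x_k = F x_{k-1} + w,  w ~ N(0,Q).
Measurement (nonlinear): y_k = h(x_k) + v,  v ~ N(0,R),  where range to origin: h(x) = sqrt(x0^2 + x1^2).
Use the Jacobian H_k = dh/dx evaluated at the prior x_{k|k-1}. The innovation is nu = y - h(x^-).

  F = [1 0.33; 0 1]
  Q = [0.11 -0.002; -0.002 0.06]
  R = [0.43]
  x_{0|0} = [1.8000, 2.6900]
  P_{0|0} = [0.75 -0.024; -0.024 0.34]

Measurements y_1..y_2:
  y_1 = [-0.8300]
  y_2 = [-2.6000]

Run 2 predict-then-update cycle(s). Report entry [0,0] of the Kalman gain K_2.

step 1: x^-=[2.6877, 2.6900]  P^-=[0.8812 0.0862; 0.0862 0.4000]  H_jac=[0.7068 0.7074]  S=[1.1566]  K=[0.5912; 0.2973]  nu=[-4.6326]  x^+=[-0.0512, 1.3126]  P^+=[0.4769 -0.1171; -0.1171 0.2978]
step 2: x^-=[0.3819, 1.3126]  P^-=[0.5420 -0.0209; -0.0209 0.3578]  H_jac=[0.2794 0.9602]  S=[0.7909]  K=[0.1661; 0.4269]  nu=[-3.9670]  x^+=[-0.2772, -0.3811]  P^+=[0.5202 -0.0770; -0.0770 0.2136]

K[0,0] = 0.1661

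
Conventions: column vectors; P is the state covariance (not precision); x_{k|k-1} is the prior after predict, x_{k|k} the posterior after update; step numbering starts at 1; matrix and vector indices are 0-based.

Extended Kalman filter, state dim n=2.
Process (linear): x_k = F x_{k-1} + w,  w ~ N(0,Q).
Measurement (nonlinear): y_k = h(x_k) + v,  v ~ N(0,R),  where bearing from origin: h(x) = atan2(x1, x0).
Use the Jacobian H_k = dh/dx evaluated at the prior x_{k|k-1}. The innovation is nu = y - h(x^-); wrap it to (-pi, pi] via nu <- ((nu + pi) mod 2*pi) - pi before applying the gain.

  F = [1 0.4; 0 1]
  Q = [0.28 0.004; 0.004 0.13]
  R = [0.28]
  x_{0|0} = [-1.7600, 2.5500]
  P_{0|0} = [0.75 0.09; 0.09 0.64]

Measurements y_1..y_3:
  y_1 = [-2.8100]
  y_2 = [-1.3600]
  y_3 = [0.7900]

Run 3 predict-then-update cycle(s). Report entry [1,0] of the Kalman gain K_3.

K[1,0] = -0.5468

step 1: x^-=[-0.7400, 2.5500]  P^-=[1.2044 0.3500; 0.3500 0.7700]  H_jac=[-0.3617 -0.1050]  S=[0.4726]  K=[-0.9995; -0.4389]  nu=[1.6200]  x^+=[-2.3591, 1.8391]  P^+=[0.7323 0.1427; 0.1427 0.6790]
step 2: x^-=[-1.6234, 1.8391]  P^-=[1.2351 0.4183; 0.4183 0.8090]  H_jac=[-0.3056 -0.2698]  S=[0.5232]  K=[-0.9371; -0.6615]  nu=[2.6292]  x^+=[-4.0873, 0.1000]  P^+=[0.7756 0.0940; 0.0940 0.5801]
step 3: x^-=[-4.0473, 0.1000]  P^-=[1.2236 0.3300; 0.3300 0.7101]  H_jac=[-0.0061 -0.2469]  S=[0.3243]  K=[-0.2743; -0.5468]  nu=[-2.3269]  x^+=[-3.4091, 1.3723]  P^+=[1.1992 0.2814; 0.2814 0.6131]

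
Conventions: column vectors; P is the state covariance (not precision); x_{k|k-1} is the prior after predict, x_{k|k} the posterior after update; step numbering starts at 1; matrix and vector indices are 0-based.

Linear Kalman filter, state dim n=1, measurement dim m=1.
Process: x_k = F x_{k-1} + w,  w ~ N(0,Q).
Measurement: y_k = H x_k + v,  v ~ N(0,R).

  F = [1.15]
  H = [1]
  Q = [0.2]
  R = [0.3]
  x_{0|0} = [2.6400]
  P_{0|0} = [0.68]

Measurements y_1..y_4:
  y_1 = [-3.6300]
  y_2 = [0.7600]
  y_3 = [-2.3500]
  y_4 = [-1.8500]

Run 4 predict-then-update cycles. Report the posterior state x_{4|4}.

step 1: x^-=[3.0360]  P^-=[1.0993]  S=[1.3993]  K=[0.7856]  nu=[-6.6660]  x^+=[-2.2009]  P^+=[0.2357]
step 2: x^-=[-2.5310]  P^-=[0.5117]  S=[0.8117]  K=[0.6304]  nu=[3.2910]  x^+=[-0.4563]  P^+=[0.1891]
step 3: x^-=[-0.5248]  P^-=[0.4501]  S=[0.7501]  K=[0.6001]  nu=[-1.8252]  x^+=[-1.6200]  P^+=[0.1800]
step 4: x^-=[-1.8630]  P^-=[0.4381]  S=[0.7381]  K=[0.5935]  nu=[0.0130]  x^+=[-1.8553]  P^+=[0.1781]

x_post = [-1.8553]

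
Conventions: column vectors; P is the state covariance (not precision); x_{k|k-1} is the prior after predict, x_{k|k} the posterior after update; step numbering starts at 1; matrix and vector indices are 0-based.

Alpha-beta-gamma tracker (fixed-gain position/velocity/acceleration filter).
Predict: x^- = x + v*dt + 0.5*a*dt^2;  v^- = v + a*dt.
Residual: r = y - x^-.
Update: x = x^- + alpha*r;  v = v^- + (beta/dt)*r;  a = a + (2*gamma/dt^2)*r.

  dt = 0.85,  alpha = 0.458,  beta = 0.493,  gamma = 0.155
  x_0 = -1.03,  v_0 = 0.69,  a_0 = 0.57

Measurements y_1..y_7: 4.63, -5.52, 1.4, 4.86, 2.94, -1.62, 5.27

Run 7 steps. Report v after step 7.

v_post = 0.7417

step 1: x_pred=-0.2376  r=4.8676  x^+=1.9918  v^+=3.9977  a^+=2.6585
step 2: x_pred=6.3502  r=-11.8702  x^+=0.9136  v^+=-0.6273  a^+=-2.4346
step 3: x_pred=-0.4990  r=1.8990  x^+=0.3707  v^+=-1.5952  a^+=-1.6198
step 4: x_pred=-1.5704  r=6.4304  x^+=1.3747  v^+=0.7576  a^+=1.1393
step 5: x_pred=2.4302  r=0.5098  x^+=2.6637  v^+=2.0216  a^+=1.3580
step 6: x_pred=4.8727  r=-6.4927  x^+=1.8990  v^+=-0.5898  a^+=-1.4278
step 7: x_pred=0.8819  r=4.3881  x^+=2.8916  v^+=0.7417  a^+=0.4550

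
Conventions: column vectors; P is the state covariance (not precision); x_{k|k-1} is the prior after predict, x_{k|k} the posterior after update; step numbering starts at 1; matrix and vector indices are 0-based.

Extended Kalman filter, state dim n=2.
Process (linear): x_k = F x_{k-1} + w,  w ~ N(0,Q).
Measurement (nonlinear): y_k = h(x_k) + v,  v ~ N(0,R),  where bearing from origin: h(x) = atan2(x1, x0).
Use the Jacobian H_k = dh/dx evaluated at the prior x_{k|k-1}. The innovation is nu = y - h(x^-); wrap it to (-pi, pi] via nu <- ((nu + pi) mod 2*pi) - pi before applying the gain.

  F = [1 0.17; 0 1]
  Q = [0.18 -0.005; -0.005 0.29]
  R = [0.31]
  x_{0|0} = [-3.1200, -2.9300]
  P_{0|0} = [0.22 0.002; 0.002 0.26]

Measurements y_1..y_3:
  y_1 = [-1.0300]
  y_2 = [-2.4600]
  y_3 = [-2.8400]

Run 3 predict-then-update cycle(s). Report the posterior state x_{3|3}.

x_post = [-4.5821, -3.1761]

step 1: x^-=[-3.6181, -2.9300]  P^-=[0.4082 0.0412; 0.0412 0.5500]  H_jac=[0.1352 -0.1669]  S=[0.3309]  K=[0.1460; -0.2606]  nu=[1.4309]  x^+=[-3.4093, -3.3029]  P^+=[0.4011 0.0538; 0.0538 0.5275]
step 2: x^-=[-3.9707, -3.3029]  P^-=[0.6147 0.1385; 0.1385 0.8175]  H_jac=[0.1238 -0.1489]  S=[0.3324]  K=[0.1669; -0.3145]  nu=[-0.0122]  x^+=[-3.9728, -3.2990]  P^+=[0.6054 0.1559; 0.1559 0.7846]
step 3: x^-=[-4.5336, -3.2990]  P^-=[0.8611 0.2843; 0.2843 1.0746]  H_jac=[0.1049 -0.1442]  S=[0.3332]  K=[0.1481; -0.3755]  nu=[-0.3275]  x^+=[-4.5821, -3.1761]  P^+=[0.8538 0.3028; 0.3028 1.0277]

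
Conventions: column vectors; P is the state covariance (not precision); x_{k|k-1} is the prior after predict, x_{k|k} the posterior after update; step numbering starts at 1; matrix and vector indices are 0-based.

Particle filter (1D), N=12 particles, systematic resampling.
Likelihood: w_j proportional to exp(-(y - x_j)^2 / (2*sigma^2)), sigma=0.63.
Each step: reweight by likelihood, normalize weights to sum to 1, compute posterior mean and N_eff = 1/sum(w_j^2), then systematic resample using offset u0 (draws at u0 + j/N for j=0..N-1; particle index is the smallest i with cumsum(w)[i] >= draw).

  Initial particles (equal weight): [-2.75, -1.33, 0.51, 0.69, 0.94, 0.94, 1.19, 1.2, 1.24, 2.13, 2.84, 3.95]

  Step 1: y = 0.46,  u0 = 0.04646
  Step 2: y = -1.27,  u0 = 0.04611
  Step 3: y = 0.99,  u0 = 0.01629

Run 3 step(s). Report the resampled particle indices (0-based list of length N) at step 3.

resampled_idx = [0, 1, 2, 3, 4, 5, 6, 7, 8, 9, 10, 11]

step 1: w=[0.0000, 0.0036, 0.2012, 0.1888, 0.1510, 0.1510, 0.1032, 0.1013, 0.0938, 0.0060, 0.0002, 0.0000]  mean=0.8859  Neff=6.6011  idx=[2, 2, 3, 3, 3, 4, 5, 5, 6, 6, 7, 8]
step 2: w=[0.2683, 0.2683, 0.1149, 0.1149, 0.1149, 0.0309, 0.0309, 0.0309, 0.0071, 0.0071, 0.0067, 0.0052]  mean=0.6299  Neff=5.3593  idx=[0, 0, 0, 1, 1, 1, 2, 2, 3, 4, 4, 7]
step 3: w=[0.0752, 0.0752, 0.0752, 0.0752, 0.0752, 0.0752, 0.0897, 0.0897, 0.0897, 0.0897, 0.0897, 0.1002]  mean=0.6338  Neff=11.8736  idx=[0, 1, 2, 3, 4, 5, 6, 7, 8, 9, 10, 11]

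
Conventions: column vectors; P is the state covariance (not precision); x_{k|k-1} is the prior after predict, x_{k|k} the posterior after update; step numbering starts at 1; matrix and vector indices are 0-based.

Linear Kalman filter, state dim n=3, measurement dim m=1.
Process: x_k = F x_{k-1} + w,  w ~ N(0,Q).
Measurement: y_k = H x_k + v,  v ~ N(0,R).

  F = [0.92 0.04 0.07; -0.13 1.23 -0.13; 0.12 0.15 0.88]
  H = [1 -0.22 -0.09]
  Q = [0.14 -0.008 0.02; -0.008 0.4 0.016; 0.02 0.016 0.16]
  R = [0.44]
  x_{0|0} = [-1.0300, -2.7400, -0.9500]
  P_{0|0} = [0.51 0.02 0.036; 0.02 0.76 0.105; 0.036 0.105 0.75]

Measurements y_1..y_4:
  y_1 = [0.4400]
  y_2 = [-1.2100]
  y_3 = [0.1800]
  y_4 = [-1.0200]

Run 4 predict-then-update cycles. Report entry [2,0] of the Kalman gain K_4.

K[2,0] = 0.1189

step 1: x^-=[-1.1237, -3.1128, -1.3706]  P^-=[0.5833 -0.0120 0.1642; -0.0120 1.5323 0.1720; 0.1642 0.1720 0.8013]  S=[1.0865]  K=[0.5257; -0.3356; 0.0499]  nu=[0.7555]  x^+=[-0.7265, -3.3664, -1.3329]  P^+=[0.2830 0.1796 0.1357; 0.1796 1.4100 0.1901; 0.1357 0.1901 0.7986]
step 2: x^-=[-0.8964, -3.8729, -1.7651]  P^-=[0.4175 0.2205 0.2542; 0.2205 2.4377 0.3878; 0.2542 0.3878 0.8995]  S=[0.8553]  K=[0.4046; -0.4100; 0.1028]  nu=[-1.3245]  x^+=[-1.4323, -3.3298, -1.9012]  P^+=[0.2774 0.3624 0.2186; 0.3624 2.2940 0.4239; 0.2186 0.4239 0.8905]
step 3: x^-=[-1.5840, -3.6623, -2.3445]  P^-=[0.4401 0.4780 0.3692; 0.4780 3.6462 0.8016; 0.3692 0.8016 1.0763]  S=[0.8202]  K=[0.3678; -0.4832; 0.1170]  nu=[0.7473]  x^+=[-1.3091, -4.0234, -2.2570]  P^+=[0.3291 0.6237 0.3339; 0.6237 3.4547 0.8480; 0.3339 0.8480 1.0651]
step 4: x^-=[-1.5233, -4.4852, -2.7468]  P^-=[0.5230 0.8411 0.5436; 0.8411 5.1908 1.4642; 0.5436 1.4642 1.3841]  S=[0.8154]  K=[0.3544; -0.5305; 0.1189]  nu=[-0.7306]  x^+=[-1.7823, -4.0976, -2.8336]  P^+=[0.4205 0.9944 0.5093; 0.9944 4.9612 1.5156; 0.5093 1.5156 1.3726]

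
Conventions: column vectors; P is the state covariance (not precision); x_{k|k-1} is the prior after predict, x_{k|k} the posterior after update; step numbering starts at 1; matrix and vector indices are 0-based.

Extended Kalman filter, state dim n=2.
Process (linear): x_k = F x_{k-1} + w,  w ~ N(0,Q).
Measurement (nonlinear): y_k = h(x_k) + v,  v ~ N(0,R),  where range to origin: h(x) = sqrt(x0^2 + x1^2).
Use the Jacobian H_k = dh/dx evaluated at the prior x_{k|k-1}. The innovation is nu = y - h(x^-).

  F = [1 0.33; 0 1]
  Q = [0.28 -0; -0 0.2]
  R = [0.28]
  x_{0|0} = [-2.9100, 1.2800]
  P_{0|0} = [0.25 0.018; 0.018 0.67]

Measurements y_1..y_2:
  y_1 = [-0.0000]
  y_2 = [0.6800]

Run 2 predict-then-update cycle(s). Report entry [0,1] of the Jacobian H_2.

step 1: x^-=[-2.4876, 1.2800]  P^-=[0.6148 0.2391; 0.2391 0.8700]  H_jac=[-0.8892 0.4575]  S=[0.7537]  K=[-0.5802; 0.2461]  nu=[-2.7976]  x^+=[-0.8644, 0.5917]  P^+=[0.3611 0.3467; 0.3467 0.8244]
step 2: x^-=[-0.6691, 0.5917]  P^-=[0.9597 0.6187; 0.6187 1.0244]  H_jac=[-0.7491 0.6624]  S=[0.6540]  K=[-0.4726; 0.3288]  nu=[-0.2132]  x^+=[-0.5684, 0.5216]  P^+=[0.8136 0.7204; 0.7204 0.9537]

H_jac[0,1] = 0.6624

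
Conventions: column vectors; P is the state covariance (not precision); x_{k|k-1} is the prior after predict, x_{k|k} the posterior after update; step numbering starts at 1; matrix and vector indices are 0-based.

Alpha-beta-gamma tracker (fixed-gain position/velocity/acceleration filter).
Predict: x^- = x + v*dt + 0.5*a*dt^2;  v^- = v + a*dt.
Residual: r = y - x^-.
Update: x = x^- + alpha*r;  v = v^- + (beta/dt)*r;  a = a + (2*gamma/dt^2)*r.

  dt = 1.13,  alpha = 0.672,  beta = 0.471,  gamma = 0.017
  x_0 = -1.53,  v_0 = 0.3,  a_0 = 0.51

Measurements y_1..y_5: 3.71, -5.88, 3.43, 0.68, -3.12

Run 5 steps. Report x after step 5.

step 1: x_pred=-0.8654  r=4.5754  x^+=2.2093  v^+=2.7834  a^+=0.6318
step 2: x_pred=5.7579  r=-11.6379  x^+=-2.0628  v^+=-1.3535  a^+=0.3219
step 3: x_pred=-3.3867  r=6.8167  x^+=1.1941  v^+=1.8516  a^+=0.5035
step 4: x_pred=3.6079  r=-2.9279  x^+=1.6403  v^+=1.2001  a^+=0.4255
step 5: x_pred=3.2681  r=-6.3881  x^+=-1.0247  v^+=-0.9817  a^+=0.2554

x_post = -1.0247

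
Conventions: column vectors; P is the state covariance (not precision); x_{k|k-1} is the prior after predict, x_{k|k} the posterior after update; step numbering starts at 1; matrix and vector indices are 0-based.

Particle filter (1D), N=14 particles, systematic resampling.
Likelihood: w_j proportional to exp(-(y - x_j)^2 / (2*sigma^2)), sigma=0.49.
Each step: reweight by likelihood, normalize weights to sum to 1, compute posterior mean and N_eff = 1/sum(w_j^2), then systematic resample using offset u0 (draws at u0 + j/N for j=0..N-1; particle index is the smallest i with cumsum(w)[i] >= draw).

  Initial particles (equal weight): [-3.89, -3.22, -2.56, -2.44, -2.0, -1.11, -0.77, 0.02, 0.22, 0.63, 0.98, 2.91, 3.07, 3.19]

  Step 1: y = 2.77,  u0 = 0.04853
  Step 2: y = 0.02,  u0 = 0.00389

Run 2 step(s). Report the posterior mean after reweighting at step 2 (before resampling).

step 1: w=[0.0000, 0.0000, 0.0000, 0.0000, 0.0000, 0.0000, 0.0000, 0.0000, 0.0000, 0.0000, 0.0005, 0.3866, 0.3339, 0.2789]  mean=3.0405  Neff=2.9518  idx=[11, 11, 11, 11, 11, 12, 12, 12, 12, 12, 13, 13, 13, 13]
step 2: w=[0.1722, 0.1722, 0.1722, 0.1722, 0.1722, 0.0238, 0.0238, 0.0238, 0.0238, 0.0238, 0.0050, 0.0050, 0.0050, 0.0050]  mean=2.9347  Neff=6.6151  idx=[0, 0, 0, 1, 1, 2, 2, 2, 3, 3, 4, 4, 5, 8]

post_mean = 2.9347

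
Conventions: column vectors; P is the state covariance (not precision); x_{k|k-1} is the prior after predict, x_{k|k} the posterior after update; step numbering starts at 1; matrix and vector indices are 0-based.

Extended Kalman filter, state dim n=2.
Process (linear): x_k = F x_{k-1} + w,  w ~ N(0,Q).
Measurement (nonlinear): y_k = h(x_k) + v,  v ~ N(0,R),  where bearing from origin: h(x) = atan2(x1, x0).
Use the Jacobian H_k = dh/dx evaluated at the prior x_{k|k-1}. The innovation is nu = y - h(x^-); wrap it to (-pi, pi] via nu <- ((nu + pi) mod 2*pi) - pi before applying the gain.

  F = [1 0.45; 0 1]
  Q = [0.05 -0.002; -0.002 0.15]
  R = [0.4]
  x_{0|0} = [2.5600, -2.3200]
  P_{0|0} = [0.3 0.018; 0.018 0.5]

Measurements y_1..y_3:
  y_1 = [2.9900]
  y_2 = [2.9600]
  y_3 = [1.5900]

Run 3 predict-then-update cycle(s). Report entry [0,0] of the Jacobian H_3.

H_jac[0,0] = 0.1658

step 1: x^-=[1.5160, -2.3200]  P^-=[0.4674 0.2410; 0.2410 0.6500]  H_jac=[0.3021 0.1974]  S=[0.4967]  K=[0.3800; 0.4048]  nu=[-2.3012]  x^+=[0.6415, -3.2516]  P^+=[0.3957 0.1646; 0.1646 0.5686]
step 2: x^-=[-0.8218, -3.2516]  P^-=[0.7090 0.4184; 0.4184 0.7186]  H_jac=[0.2891 -0.0731]  S=[0.4454]  K=[0.3915; 0.1537]  nu=[-1.5049]  x^+=[-1.4109, -3.4829]  P^+=[0.6407 0.3916; 0.3916 0.7081]
step 3: x^-=[-2.9782, -3.4829]  P^-=[1.1866 0.7083; 0.7083 0.8581]  H_jac=[0.1658 -0.1418]  S=[0.4166]  K=[0.2313; -0.0101]  nu=[-2.4149]  x^+=[-3.5368, -3.4585]  P^+=[1.1643 0.7092; 0.7092 0.8580]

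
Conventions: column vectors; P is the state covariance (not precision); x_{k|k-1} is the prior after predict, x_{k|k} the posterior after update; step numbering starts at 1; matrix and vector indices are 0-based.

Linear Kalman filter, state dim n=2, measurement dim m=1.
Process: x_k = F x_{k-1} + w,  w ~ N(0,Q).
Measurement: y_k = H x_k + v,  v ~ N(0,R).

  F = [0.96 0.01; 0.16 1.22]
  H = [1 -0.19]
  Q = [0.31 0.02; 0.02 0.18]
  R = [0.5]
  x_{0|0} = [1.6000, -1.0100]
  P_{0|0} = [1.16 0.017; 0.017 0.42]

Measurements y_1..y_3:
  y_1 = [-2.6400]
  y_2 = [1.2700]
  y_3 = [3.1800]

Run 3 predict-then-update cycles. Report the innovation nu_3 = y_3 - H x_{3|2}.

innov = [2.9883]

step 1: x^-=[1.5259, -0.9762]  P^-=[1.3794 0.2232; 0.2232 0.8415]  S=[1.8250]  K=[0.7326; 0.0347]  nu=[-4.3514]  x^+=[-1.6620, -1.1273]  P^+=[0.3999 0.1768; 0.1768 0.8393]
step 2: x^-=[-1.6068, -1.6412]  P^-=[0.6820 0.2990; 0.2990 1.5084]  S=[1.1229]  K=[0.5568; 0.0111]  nu=[2.5650]  x^+=[-0.1786, -1.6128]  P^+=[0.3339 0.2921; 0.2921 1.5083]
step 3: x^-=[-0.1876, -1.9962]  P^-=[0.6235 0.4323; 0.4323 2.5475]  S=[1.0512]  K=[0.5150; -0.0492]  nu=[2.9883]  x^+=[1.3514, -2.1433]  P^+=[0.3447 0.4589; 0.4589 2.5450]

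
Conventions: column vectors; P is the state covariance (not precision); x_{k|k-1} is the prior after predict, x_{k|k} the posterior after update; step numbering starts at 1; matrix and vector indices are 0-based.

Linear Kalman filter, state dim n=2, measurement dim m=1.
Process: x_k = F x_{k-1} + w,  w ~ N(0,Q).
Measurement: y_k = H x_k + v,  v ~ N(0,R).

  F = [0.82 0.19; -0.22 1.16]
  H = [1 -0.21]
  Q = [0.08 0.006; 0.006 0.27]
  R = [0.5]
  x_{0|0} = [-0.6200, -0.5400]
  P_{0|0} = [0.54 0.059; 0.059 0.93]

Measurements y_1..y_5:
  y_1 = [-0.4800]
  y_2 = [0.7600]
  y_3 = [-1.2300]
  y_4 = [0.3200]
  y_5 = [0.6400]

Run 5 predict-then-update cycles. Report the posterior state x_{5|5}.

x_post = [0.2354, 0.4347]

step 1: x^-=[-0.6110, -0.4900]  P^-=[0.4951 0.1672; 0.1672 1.5174]  S=[0.9917]  K=[0.4638; -0.1527]  nu=[0.0281]  x^+=[-0.5980, -0.4943]  P^+=[0.2817 0.2374; 0.2374 1.4943]
step 2: x^-=[-0.5842, -0.4418]  P^-=[0.3974 0.5005; 0.5005 2.1732]  S=[0.7830]  K=[0.3733; 0.0563]  nu=[1.2515]  x^+=[-0.1171, -0.3714]  P^+=[0.2883 0.4840; 0.4840 2.1707]
step 3: x^-=[-0.1666, -0.4050]  P^-=[0.5030 0.8726; 0.8726 2.9578]  S=[0.7670]  K=[0.4169; 0.3278]  nu=[-1.1485]  x^+=[-0.6454, -0.7815]  P^+=[0.3697 0.7677; 0.7677 2.8754]
step 4: x^-=[-0.6777, -0.7645]  P^-=[0.6716 1.2712; 1.2712 3.7652]  S=[0.8037]  K=[0.5035; 0.5979]  nu=[0.8372]  x^+=[-0.2562, -0.2640]  P^+=[0.4679 1.0293; 1.0293 3.4779]
step 5: x^-=[-0.2603, -0.2499]  P^-=[0.8409 1.6242; 1.6242 4.4471]  S=[0.8549]  K=[0.5847; 0.8075]  nu=[0.8478]  x^+=[0.2354, 0.4347]  P^+=[0.5487 1.2206; 1.2206 3.8897]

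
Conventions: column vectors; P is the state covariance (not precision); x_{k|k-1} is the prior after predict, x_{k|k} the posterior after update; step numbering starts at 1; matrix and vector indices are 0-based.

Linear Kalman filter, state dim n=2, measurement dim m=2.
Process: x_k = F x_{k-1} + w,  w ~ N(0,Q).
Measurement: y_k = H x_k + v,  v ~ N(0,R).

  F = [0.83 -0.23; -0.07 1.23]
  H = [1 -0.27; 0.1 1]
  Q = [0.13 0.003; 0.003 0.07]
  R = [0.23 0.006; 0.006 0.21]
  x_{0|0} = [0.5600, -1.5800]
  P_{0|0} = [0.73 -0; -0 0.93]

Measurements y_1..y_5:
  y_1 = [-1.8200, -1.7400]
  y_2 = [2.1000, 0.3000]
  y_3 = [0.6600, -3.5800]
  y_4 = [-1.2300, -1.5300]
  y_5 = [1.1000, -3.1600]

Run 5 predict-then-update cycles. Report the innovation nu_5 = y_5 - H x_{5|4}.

step 1: x^-=[0.8282, -1.9826]  P^-=[0.6821 -0.3025; -0.3025 1.4806]  S=[1.1834 -0.6199; -0.6199 1.6369]  K=[0.7116 0.1263; -0.1613 0.8249]  nu=[-3.1835, 0.1598]  x^+=[-1.4170, -1.3372]  P^+=[0.1682 0.0140; 0.0140 0.1709]
step 2: x^-=[-0.8685, -1.5456]  P^-=[0.2496 -0.0406; -0.0406 0.3269]  S=[0.5253 -0.0968; -0.0968 0.5313]  K=[0.5076 0.0630; -0.1380 0.5825]  nu=[2.5512, 1.9325]  x^+=[0.5482, -0.7718]  P^+=[0.1183 0.0045; 0.0045 0.1211]
step 3: x^-=[0.6325, -0.9877]  P^-=[0.2162 -0.0335; -0.0335 0.2530]  S=[0.4828 -0.0733; -0.0733 0.4584]  K=[0.4742 0.0499; -0.1314 0.5235]  nu=[-0.2392, -2.6555]  x^+=[0.3866, -2.3464]  P^+=[0.1100 0.0023; 0.0023 0.1089]
step 4: x^-=[0.8606, -2.9132]  P^-=[0.2106 -0.0318; -0.0318 0.2349]  S=[0.4749 -0.0673; -0.0673 0.4407]  K=[0.4683 0.0472; -0.1288 0.5062]  nu=[-2.8772, 1.2971]  x^+=[-0.4255, -1.8861]  P^+=[0.1085 0.0019; 0.0019 0.1053]
step 5: x^-=[0.0806, -2.2901]  P^-=[0.2096 -0.0312; -0.0312 0.2296]  S=[0.4732 -0.0654; -0.0654 0.4355]  K=[0.4672 0.0467; -0.1277 0.5009]  nu=[0.4011, -0.8780]  x^+=[0.2270, -2.7811]  P^+=[0.1082 0.0018; 0.0018 0.1042]

innov = [0.4011, -0.8780]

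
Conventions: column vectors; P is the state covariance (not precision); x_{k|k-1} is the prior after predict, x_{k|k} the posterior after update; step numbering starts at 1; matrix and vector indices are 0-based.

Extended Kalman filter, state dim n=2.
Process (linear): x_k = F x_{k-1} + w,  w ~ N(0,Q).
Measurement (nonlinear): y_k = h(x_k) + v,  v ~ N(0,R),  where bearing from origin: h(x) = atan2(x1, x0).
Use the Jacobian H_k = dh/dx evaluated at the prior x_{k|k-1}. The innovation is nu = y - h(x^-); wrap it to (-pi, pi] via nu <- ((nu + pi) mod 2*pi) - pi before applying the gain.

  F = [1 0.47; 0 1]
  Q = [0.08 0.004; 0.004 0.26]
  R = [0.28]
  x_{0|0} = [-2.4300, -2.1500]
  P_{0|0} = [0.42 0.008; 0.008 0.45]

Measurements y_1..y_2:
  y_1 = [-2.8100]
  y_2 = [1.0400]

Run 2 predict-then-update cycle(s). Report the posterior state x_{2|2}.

step 1: x^-=[-3.4405, -2.1500]  P^-=[0.6069 0.2235; 0.2235 0.7100]  H_jac=[0.1306 -0.2090]  S=[0.3092]  K=[0.1053; -0.3856]  nu=[-0.2269]  x^+=[-3.4644, -2.0625]  P^+=[0.6035 0.2361; 0.2361 0.6640]
step 2: x^-=[-4.4338, -2.0625]  P^-=[1.0521 0.5521; 0.5521 0.9240]  H_jac=[0.0863 -0.1854]  S=[0.3019]  K=[-0.0385; -0.4097]  nu=[-2.5370]  x^+=[-4.3360, -1.0230]  P^+=[1.0516 0.5474; 0.5474 0.8733]

x_post = [-4.3360, -1.0230]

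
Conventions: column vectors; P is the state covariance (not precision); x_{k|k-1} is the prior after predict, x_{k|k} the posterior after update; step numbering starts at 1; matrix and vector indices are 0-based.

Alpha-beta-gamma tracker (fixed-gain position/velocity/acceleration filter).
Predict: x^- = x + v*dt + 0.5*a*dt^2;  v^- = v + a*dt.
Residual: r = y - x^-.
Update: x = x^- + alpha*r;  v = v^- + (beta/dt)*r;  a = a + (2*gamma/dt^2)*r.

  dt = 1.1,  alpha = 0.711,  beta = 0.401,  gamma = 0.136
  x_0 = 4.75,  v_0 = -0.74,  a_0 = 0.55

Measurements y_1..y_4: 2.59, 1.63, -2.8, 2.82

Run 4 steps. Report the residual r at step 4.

resid = 7.4362

step 1: x_pred=4.2687  r=-1.6787  x^+=3.0752  v^+=-0.7470  a^+=0.1726
step 2: x_pred=2.3579  r=-0.7279  x^+=1.8404  v^+=-0.8224  a^+=0.0090
step 3: x_pred=0.9411  r=-3.7411  x^+=-1.7188  v^+=-2.1764  a^+=-0.8320
step 4: x_pred=-4.6162  r=7.4362  x^+=0.6709  v^+=-0.3807  a^+=0.8396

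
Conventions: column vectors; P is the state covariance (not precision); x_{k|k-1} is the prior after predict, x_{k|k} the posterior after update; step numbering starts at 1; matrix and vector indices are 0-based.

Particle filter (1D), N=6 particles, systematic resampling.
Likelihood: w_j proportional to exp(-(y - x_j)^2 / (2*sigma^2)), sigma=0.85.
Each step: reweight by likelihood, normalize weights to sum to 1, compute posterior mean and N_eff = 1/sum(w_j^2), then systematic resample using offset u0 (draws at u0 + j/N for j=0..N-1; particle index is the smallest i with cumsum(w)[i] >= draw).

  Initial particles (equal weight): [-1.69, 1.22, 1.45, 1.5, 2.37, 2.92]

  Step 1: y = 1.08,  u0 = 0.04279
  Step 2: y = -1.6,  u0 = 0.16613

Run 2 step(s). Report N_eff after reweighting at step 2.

N_eff = 4.0083

step 1: w=[0.0015, 0.3085, 0.2844, 0.2767, 0.0988, 0.0300]  mean=1.5231  Neff=3.7982  idx=[1, 1, 2, 2, 3, 4]
step 2: w=[0.3218, 0.3218, 0.1264, 0.1264, 0.1022, 0.0014]  mean=1.3084  Neff=4.0083  idx=[0, 1, 1, 2, 3, 5]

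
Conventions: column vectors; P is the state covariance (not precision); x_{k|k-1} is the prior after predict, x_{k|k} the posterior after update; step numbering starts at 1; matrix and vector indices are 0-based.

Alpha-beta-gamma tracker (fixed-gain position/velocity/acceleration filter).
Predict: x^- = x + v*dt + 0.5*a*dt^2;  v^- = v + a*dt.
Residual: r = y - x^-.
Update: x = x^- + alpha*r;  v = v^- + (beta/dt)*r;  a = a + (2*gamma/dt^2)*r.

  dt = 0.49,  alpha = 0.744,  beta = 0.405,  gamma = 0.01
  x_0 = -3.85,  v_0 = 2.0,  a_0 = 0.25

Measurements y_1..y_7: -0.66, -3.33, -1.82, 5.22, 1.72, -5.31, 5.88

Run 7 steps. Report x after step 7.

step 1: x_pred=-2.8400  r=2.1800  x^+=-1.2181  v^+=3.9243  a^+=0.4316
step 2: x_pred=0.7567  r=-4.0867  x^+=-2.2838  v^+=0.7581  a^+=0.0912
step 3: x_pred=-1.9014  r=0.0814  x^+=-1.8408  v^+=0.8700  a^+=0.0980
step 4: x_pred=-1.4028  r=6.6228  x^+=3.5246  v^+=6.3920  a^+=0.6496
step 5: x_pred=6.7346  r=-5.0146  x^+=3.0037  v^+=2.5655  a^+=0.2319
step 6: x_pred=4.2887  r=-9.5987  x^+=-2.8527  v^+=-5.2544  a^+=-0.5676
step 7: x_pred=-5.4956  r=11.3756  x^+=2.9679  v^+=3.8697  a^+=0.3799

x_post = 2.9679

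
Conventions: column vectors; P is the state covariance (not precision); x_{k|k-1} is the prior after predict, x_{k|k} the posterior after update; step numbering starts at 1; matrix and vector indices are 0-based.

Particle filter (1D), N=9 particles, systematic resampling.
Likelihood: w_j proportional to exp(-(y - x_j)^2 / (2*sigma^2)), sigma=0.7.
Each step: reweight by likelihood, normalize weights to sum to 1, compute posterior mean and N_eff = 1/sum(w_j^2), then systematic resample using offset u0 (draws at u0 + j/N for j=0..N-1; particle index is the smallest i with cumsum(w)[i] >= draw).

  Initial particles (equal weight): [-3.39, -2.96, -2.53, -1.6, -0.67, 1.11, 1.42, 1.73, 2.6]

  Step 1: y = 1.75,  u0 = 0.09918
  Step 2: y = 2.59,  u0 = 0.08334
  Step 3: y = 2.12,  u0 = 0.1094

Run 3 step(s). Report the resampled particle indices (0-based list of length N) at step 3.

step 1: w=[0.0000, 0.0000, 0.0000, 0.0000, 0.0008, 0.2170, 0.2950, 0.3295, 0.1577]  mean=1.6392  Neff=3.7379  idx=[5, 5, 6, 6, 7, 7, 7, 8, 8]
step 2: w=[0.0260, 0.0260, 0.0601, 0.0601, 0.1141, 0.1141, 0.1141, 0.2428, 0.2428]  mean=2.0829  Neff=6.0420  idx=[2, 4, 5, 6, 7, 7, 7, 8, 8]
step 3: w=[0.0851, 0.1201, 0.1201, 0.1201, 0.1109, 0.1109, 0.1109, 0.1109, 0.1109]  mean=2.1861  Neff=8.9260  idx=[1, 2, 3, 3, 4, 5, 6, 7, 8]

resampled_idx = [1, 2, 3, 3, 4, 5, 6, 7, 8]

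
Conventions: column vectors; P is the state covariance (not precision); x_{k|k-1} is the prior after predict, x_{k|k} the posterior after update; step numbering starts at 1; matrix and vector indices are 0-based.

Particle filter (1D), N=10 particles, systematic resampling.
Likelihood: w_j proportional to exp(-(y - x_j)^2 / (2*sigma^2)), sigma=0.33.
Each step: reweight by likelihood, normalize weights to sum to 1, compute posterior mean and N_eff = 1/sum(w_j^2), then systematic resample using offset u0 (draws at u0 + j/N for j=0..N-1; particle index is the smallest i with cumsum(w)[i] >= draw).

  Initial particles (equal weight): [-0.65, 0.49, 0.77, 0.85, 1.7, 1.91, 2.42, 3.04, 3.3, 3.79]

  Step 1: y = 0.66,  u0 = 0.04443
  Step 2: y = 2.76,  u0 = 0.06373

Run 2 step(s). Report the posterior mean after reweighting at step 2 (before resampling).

post_mean = 0.8304

step 1: w=[0.0001, 0.3271, 0.3534, 0.3165, 0.0026, 0.0003, 0.0000, 0.0000, 0.0000, 0.0000]  mean=0.7063  Neff=3.0117  idx=[1, 1, 1, 2, 2, 2, 2, 3, 3, 3]
step 2: w=[0.0003, 0.0003, 0.0003, 0.0603, 0.0603, 0.0603, 0.0603, 0.2527, 0.2527, 0.2527]  mean=0.8304  Neff=4.8528  idx=[4, 5, 7, 7, 7, 8, 8, 9, 9, 9]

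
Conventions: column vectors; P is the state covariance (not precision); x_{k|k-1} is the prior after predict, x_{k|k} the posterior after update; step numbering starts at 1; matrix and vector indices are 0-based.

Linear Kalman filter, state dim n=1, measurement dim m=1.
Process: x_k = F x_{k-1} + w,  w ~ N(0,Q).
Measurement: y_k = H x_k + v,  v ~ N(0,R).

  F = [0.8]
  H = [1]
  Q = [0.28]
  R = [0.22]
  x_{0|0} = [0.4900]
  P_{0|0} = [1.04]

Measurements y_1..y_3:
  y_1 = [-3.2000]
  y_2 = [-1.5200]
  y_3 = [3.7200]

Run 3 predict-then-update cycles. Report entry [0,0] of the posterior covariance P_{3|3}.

P_post[0,0] = 0.1380

step 1: x^-=[0.3920]  P^-=[0.9456]  S=[1.1656]  K=[0.8113]  nu=[-3.5920]  x^+=[-2.5220]  P^+=[0.1785]
step 2: x^-=[-2.0176]  P^-=[0.3942]  S=[0.6142]  K=[0.6418]  nu=[0.4976]  x^+=[-1.6982]  P^+=[0.1412]
step 3: x^-=[-1.3586]  P^-=[0.3704]  S=[0.5904]  K=[0.6274]  nu=[5.0786]  x^+=[1.8275]  P^+=[0.1380]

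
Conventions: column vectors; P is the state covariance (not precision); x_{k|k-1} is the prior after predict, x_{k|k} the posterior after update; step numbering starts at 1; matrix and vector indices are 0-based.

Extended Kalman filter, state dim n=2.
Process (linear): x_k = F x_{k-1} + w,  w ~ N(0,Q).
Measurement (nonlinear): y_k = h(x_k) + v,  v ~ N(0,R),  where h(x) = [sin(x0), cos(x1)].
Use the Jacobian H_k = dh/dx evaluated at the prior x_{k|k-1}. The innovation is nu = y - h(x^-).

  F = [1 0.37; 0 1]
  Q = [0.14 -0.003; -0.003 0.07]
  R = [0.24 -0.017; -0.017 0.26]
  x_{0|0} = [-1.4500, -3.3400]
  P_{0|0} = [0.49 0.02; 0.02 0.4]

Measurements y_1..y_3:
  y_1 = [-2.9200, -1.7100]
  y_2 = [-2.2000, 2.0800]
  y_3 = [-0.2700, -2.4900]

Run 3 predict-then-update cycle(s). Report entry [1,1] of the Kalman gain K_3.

K[1,1] = 0.5998

step 1: x^-=[-2.6858, -3.3400]  P^-=[0.6996 0.1650; 0.1650 0.4700]  H_jac=[-0.8979 0.0000; 0.0000 -0.1971]  S=[0.8040 0.0122; 0.0122 0.2783]  K=[-0.7800 -0.0827; -0.1793 -0.3251]  nu=[-2.4798, -0.7296]  x^+=[-0.6912, -2.6581]  P^+=[0.2069 0.0418; 0.0418 0.4133]
step 2: x^-=[-1.6747, -2.6581]  P^-=[0.4344 0.1917; 0.1917 0.4833]  H_jac=[-0.1037 0.0000; 0.0000 0.4649]  S=[0.2447 -0.0262; -0.0262 0.3644]  K=[-0.1592 0.2331; -0.0153 0.6154]  nu=[-1.2054, 2.9654]  x^+=[-0.7917, -0.8148]  P^+=[0.4065 0.1362; 0.1362 0.3447]
step 3: x^-=[-1.0932, -0.8148]  P^-=[0.6944 0.2607; 0.2607 0.4147]  H_jac=[0.4596 0.0000; 0.0000 0.7276]  S=[0.3867 0.0702; 0.0702 0.4796]  K=[0.7742 0.2823; 0.2010 0.5998]  nu=[0.6181, -3.1760]  x^+=[-1.5111, -2.5956]  P^+=[0.3938 0.0828; 0.0828 0.2096]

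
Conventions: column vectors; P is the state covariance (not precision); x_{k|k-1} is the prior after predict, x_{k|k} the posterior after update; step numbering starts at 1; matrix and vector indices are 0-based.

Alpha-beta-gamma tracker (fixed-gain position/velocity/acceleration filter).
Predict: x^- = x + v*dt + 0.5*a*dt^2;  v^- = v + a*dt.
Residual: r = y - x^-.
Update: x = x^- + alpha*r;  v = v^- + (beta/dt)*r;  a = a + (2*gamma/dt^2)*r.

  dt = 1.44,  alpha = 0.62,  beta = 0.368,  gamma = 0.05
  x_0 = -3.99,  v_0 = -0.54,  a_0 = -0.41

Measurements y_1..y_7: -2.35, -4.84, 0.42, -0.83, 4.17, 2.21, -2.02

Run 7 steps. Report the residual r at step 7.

resid = -7.5427

step 1: x_pred=-5.1927  r=2.8427  x^+=-3.4302  v^+=-0.4039  a^+=-0.2729
step 2: x_pred=-4.2948  r=-0.5452  x^+=-4.6328  v^+=-0.9362  a^+=-0.2992
step 3: x_pred=-6.2912  r=6.7112  x^+=-2.1303  v^+=0.3480  a^+=0.0245
step 4: x_pred=-1.6038  r=0.7738  x^+=-1.1240  v^+=0.5810  a^+=0.0618
step 5: x_pred=-0.2234  r=4.3934  x^+=2.5005  v^+=1.7927  a^+=0.2736
step 6: x_pred=5.3657  r=-3.1557  x^+=3.4091  v^+=1.3803  a^+=0.1215
step 7: x_pred=5.5227  r=-7.5427  x^+=0.8462  v^+=-0.3724  a^+=-0.2423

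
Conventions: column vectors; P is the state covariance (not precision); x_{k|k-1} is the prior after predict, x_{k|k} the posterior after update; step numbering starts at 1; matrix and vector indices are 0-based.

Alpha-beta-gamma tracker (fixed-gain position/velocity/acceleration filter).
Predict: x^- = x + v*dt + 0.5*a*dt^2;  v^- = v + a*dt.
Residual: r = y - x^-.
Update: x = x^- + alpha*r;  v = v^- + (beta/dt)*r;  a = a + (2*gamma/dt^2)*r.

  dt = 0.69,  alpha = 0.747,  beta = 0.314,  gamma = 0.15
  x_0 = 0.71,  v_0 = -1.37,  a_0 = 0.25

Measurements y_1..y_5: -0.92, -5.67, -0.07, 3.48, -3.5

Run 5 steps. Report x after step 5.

x_post = -1.3207

step 1: x_pred=-0.1758  r=-0.7442  x^+=-0.7317  v^+=-1.5362  a^+=-0.2189
step 2: x_pred=-1.8438  r=-3.8262  x^+=-4.7020  v^+=-3.4284  a^+=-2.6299
step 3: x_pred=-7.6936  r=7.6236  x^+=-1.9988  v^+=-1.7738  a^+=2.1739
step 4: x_pred=-2.7052  r=6.1852  x^+=1.9151  v^+=2.5409  a^+=6.0713
step 5: x_pred=5.1137  r=-8.6137  x^+=-1.3207  v^+=2.8103  a^+=0.6437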